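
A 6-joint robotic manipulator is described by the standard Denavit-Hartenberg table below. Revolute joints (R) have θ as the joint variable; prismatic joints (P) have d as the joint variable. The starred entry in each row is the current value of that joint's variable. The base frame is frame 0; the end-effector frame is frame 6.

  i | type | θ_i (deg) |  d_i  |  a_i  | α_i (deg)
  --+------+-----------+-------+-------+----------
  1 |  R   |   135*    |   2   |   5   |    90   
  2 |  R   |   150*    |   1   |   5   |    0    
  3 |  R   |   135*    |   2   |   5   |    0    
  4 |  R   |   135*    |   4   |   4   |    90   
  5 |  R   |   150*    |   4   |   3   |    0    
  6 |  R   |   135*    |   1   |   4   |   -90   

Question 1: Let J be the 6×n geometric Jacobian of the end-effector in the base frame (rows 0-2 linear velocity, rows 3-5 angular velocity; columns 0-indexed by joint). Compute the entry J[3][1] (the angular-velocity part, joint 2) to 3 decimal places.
axis z_1 = (0.7071,0.7071,0.0000); lever o_n−o_1 = (1.5016,5.0551,-2.7190)
cross product → J_v[:, 1] = (-1.9226,1.9226,2.5127)
J_ω[:, 1] = z_1
entry J[3][1] = 0.7071

0.707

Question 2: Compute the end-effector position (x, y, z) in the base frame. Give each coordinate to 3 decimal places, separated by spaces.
after link 1: o_1 = (-3.5355, 3.5355, 2.0000)
after link 2: o_2 = (0.2334, 1.1808, 4.5000)
after link 3: o_3 = (0.7326, 3.5101, -0.3296)
after link 4: o_4 = (2.1468, 7.7527, 3.1345)
after link 5: o_5 = (1.6765, 10.3443, -1.1155)
after link 6: o_6 = (-2.0339, 8.5906, -0.7190)

-2.034 8.591 -0.719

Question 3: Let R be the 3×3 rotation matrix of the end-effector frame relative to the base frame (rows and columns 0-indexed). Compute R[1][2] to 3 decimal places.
0.525

End-effector z-axis (col 2 of R) = (-0.1585,0.5245,0.8365)
R[1][2] = 0.5245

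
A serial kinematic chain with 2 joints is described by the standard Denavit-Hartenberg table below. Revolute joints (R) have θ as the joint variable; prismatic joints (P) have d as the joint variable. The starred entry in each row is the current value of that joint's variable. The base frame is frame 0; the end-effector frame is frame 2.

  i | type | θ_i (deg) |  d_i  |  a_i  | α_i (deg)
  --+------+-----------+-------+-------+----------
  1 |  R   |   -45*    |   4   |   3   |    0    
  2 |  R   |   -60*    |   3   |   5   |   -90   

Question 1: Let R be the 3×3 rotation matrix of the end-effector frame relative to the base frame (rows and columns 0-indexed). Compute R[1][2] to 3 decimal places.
-0.259

End-effector z-axis (col 2 of R) = (0.9659,-0.2588,0.0000)
R[1][2] = -0.2588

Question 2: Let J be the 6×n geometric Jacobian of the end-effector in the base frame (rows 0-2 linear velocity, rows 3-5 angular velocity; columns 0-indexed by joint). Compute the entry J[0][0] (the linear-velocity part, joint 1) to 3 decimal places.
6.951

axis z_0 = ẑ; lever o_n−o_0 = (0.8272,-6.9509,7.0000)
cross product → J_v[:, 0] = (6.9509,0.8272,-0.0000)
J_ω[:, 0] = z_0
entry J[0][0] = 6.9509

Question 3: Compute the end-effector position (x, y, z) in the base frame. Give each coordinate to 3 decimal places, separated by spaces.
after link 1: o_1 = (2.1213, -2.1213, 4.0000)
after link 2: o_2 = (0.8272, -6.9509, 7.0000)

0.827 -6.951 7.000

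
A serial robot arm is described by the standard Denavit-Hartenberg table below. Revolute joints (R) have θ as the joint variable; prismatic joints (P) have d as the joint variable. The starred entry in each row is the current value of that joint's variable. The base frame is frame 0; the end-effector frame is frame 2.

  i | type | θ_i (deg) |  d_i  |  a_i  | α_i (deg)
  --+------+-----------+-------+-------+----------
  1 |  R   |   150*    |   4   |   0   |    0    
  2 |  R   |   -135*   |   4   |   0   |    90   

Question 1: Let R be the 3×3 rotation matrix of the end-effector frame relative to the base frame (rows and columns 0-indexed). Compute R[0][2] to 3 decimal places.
0.259

End-effector z-axis (col 2 of R) = (0.2588,-0.9659,0.0000)
R[0][2] = 0.2588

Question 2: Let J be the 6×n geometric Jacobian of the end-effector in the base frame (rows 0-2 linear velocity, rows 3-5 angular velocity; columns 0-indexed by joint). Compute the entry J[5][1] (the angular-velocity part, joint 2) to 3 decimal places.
axis z_1 = (0.0000,0.0000,1.0000); lever o_n−o_1 = (0.0000,0.0000,4.0000)
cross product → J_v[:, 1] = (0.0000,0.0000,0.0000)
J_ω[:, 1] = z_1
entry J[5][1] = 1.0000

1.000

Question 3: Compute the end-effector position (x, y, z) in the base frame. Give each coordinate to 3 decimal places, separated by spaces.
0.000 0.000 8.000

after link 1: o_1 = (0.0000, 0.0000, 4.0000)
after link 2: o_2 = (0.0000, 0.0000, 8.0000)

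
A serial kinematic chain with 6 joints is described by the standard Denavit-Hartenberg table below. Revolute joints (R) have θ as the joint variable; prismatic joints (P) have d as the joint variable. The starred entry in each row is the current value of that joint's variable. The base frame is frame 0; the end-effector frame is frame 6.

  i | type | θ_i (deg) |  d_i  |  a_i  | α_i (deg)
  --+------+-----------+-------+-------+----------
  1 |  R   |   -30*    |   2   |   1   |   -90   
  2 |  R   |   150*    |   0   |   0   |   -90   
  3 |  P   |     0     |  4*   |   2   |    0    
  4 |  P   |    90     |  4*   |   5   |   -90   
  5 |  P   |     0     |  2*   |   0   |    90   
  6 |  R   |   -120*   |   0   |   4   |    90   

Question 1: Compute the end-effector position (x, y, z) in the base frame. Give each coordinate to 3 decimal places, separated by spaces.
after link 1: o_1 = (0.8660, -0.5000, 2.0000)
after link 2: o_2 = (0.8660, -0.5000, 2.0000)
after link 3: o_3 = (-2.3660, 1.3660, 4.4641)
after link 4: o_4 = (-6.5981, -1.9641, 7.9282)
after link 5: o_5 = (-5.0981, -2.8301, 8.9282)
after link 6: o_6 = (-6.6962, 0.4019, 7.1962)

-6.696 0.402 7.196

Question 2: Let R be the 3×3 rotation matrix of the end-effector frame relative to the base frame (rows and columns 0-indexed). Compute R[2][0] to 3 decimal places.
-0.433

End-effector x-axis (col 0 of R) = (-0.3995,0.8080,-0.4330)
R[2][0] = -0.4330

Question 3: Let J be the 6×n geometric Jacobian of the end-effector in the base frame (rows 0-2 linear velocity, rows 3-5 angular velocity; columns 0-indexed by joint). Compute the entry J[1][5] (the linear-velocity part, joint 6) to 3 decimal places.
-2.134

axis z_5 = (-0.4330,0.2500,0.8660); lever o_n−o_5 = (-1.5981,3.2321,-1.7321)
cross product → J_v[:, 5] = (-3.2321,-2.1340,-1.0000)
J_ω[:, 5] = z_5
entry J[1][5] = -2.1340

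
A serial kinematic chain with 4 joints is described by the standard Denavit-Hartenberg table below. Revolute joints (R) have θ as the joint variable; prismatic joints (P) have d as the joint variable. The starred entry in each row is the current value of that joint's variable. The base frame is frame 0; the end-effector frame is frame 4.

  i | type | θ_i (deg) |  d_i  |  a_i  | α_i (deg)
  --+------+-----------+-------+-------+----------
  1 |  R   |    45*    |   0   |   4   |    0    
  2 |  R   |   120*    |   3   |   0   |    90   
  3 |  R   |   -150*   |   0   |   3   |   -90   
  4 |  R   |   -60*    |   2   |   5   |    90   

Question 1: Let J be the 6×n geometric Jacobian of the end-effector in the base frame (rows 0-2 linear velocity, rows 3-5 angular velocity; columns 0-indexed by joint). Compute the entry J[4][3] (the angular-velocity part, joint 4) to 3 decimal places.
0.129

axis z_3 = (-0.4830,0.1294,-0.8660); lever o_n−o_3 = (2.2461,3.8810,-2.9821)
cross product → J_v[:, 3] = (2.9752,-3.3854,-2.1651)
J_ω[:, 3] = z_3
entry J[4][3] = 0.1294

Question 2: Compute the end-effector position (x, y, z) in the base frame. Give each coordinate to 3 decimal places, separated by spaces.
after link 1: o_1 = (2.8284, 2.8284, 0.0000)
after link 2: o_2 = (2.8284, 2.8284, 3.0000)
after link 3: o_3 = (5.3380, 2.1560, 1.5000)
after link 4: o_4 = (7.5841, 6.0370, -1.4821)

7.584 6.037 -1.482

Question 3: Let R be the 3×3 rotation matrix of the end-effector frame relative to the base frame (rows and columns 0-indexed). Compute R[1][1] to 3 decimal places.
End-effector y-axis (col 1 of R) = (-0.4830,0.1294,-0.8660)
R[1][1] = 0.1294

0.129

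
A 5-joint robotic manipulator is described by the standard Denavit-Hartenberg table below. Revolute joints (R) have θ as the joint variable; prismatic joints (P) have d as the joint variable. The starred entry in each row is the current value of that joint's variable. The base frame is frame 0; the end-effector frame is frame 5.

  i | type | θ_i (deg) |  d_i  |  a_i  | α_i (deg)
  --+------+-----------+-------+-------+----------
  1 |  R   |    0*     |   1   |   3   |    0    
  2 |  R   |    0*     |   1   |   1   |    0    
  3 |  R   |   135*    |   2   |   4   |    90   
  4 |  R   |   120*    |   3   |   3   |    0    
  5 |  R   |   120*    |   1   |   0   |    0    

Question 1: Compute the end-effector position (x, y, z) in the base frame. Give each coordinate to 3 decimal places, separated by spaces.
after link 1: o_1 = (3.0000, 0.0000, 1.0000)
after link 2: o_2 = (4.0000, 0.0000, 2.0000)
after link 3: o_3 = (1.1716, 2.8284, 4.0000)
after link 4: o_4 = (4.3536, 3.8891, 6.5981)
after link 5: o_5 = (5.0607, 4.5962, 6.5981)

5.061 4.596 6.598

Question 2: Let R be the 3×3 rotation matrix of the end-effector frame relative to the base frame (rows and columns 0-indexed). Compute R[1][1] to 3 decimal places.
0.612

End-effector y-axis (col 1 of R) = (-0.6124,0.6124,-0.5000)
R[1][1] = 0.6124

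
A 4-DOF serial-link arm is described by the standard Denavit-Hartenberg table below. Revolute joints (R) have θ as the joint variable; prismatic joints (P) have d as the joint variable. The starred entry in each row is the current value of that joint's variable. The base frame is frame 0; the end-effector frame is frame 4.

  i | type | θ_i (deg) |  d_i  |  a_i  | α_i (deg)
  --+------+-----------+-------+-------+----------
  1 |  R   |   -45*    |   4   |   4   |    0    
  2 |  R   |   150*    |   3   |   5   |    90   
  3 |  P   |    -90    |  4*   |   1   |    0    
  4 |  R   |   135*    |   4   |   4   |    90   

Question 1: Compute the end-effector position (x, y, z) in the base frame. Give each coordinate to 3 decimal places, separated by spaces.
after link 1: o_1 = (2.8284, -2.8284, 4.0000)
after link 2: o_2 = (1.5343, 2.0012, 7.0000)
after link 3: o_3 = (5.3980, 3.0365, 6.0000)
after link 4: o_4 = (8.5297, 6.8038, 8.8284)

8.530 6.804 8.828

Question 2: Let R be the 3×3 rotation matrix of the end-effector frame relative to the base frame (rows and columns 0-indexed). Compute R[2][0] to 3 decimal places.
End-effector x-axis (col 0 of R) = (-0.1830,0.6830,0.7071)
R[2][0] = 0.7071

0.707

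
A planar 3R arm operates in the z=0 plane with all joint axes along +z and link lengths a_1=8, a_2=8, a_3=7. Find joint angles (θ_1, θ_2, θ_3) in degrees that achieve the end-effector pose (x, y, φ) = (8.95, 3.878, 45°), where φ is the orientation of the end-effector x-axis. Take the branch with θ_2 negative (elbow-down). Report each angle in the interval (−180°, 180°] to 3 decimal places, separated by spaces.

60.001 -149.998 134.998

wrist centre = target − a_3·(cos φ, sin φ) = (4.0003, -1.0717)
cos θ_2 = (17.1507−8²−8²)/(2·8·8) = -0.8660; θ_2 = -149.9983° (elbow-down)
β = atan2(-1.0717,4.0003) = -14.9984°; ψ = atan2(-4.0002,1.0719) = -74.9991°
θ_1 = β − ψ = 60.0007°
θ_3 = φ − θ_1 − θ_2 = 134.9976° (wrapped to (-180°,180°])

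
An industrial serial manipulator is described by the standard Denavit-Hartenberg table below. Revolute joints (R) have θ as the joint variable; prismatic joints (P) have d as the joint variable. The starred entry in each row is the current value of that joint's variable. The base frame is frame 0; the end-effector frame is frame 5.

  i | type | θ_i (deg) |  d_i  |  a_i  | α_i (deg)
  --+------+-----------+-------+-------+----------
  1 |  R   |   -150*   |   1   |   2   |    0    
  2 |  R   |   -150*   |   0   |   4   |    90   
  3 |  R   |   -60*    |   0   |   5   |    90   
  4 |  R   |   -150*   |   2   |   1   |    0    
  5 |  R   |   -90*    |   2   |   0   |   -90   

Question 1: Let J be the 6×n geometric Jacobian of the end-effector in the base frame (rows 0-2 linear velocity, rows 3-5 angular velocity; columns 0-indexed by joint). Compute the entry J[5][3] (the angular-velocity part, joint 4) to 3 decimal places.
-0.500

axis z_3 = (-0.4330,-0.7500,-0.5000); lever o_n−o_3 = (-2.3816,-3.1250,-1.2500)
cross product → J_v[:, 3] = (-0.6250,0.6495,-0.4330)
J_ω[:, 3] = z_3
entry J[5][3] = -0.5000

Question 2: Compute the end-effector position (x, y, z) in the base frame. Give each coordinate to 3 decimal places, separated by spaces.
-0.864 1.504 -4.580

after link 1: o_1 = (-1.7321, -1.0000, 1.0000)
after link 2: o_2 = (0.2679, 2.4641, 1.0000)
after link 3: o_3 = (1.5179, 4.6292, -3.3301)
after link 4: o_4 = (0.0024, 3.0042, -3.5801)
after link 5: o_5 = (-0.8636, 1.5042, -4.5801)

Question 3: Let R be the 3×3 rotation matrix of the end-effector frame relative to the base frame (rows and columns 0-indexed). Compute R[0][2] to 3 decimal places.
End-effector z-axis (col 2 of R) = (-0.6495,-0.1250,0.7500)
R[0][2] = -0.6495

-0.650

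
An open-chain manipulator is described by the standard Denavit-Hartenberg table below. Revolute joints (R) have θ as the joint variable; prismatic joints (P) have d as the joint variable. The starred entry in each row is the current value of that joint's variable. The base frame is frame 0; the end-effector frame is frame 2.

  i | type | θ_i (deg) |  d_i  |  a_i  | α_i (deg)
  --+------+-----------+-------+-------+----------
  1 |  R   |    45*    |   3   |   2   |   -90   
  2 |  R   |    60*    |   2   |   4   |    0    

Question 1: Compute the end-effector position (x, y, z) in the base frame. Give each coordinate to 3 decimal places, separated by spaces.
1.414 4.243 -0.464

after link 1: o_1 = (1.4142, 1.4142, 3.0000)
after link 2: o_2 = (1.4142, 4.2426, -0.4641)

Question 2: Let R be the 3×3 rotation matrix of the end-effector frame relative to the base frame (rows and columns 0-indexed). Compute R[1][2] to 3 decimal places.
0.707

End-effector z-axis (col 2 of R) = (-0.7071,0.7071,0.0000)
R[1][2] = 0.7071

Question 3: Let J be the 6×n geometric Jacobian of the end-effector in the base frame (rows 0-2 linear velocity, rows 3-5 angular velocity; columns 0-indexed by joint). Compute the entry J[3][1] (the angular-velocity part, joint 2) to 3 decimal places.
-0.707

axis z_1 = (-0.7071,0.7071,0.0000); lever o_n−o_1 = (0.0000,2.8284,-3.4641)
cross product → J_v[:, 1] = (-2.4495,-2.4495,-2.0000)
J_ω[:, 1] = z_1
entry J[3][1] = -0.7071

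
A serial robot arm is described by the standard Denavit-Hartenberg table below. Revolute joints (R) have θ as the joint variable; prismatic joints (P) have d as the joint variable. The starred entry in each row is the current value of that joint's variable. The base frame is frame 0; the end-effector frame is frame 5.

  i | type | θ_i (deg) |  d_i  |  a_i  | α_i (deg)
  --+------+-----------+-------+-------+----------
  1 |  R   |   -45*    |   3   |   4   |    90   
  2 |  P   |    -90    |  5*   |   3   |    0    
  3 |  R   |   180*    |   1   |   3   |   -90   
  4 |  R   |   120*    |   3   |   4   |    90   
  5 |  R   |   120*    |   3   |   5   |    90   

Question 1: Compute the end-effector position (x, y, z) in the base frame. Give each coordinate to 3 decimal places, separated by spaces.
after link 1: o_1 = (2.8284, -2.8284, 3.0000)
after link 2: o_2 = (-0.7071, -6.3640, 0.0000)
after link 3: o_3 = (-1.4142, -7.0711, 3.0000)
after link 4: o_4 = (-1.0860, -2.5003, 1.0000)
after link 5: o_5 = (-4.6182, 0.0913, 4.8481)

-4.618 0.091 4.848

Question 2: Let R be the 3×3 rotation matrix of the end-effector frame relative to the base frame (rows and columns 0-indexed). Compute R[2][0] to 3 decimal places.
End-effector x-axis (col 0 of R) = (-0.9186,0.3062,0.2500)
R[2][0] = 0.2500

0.250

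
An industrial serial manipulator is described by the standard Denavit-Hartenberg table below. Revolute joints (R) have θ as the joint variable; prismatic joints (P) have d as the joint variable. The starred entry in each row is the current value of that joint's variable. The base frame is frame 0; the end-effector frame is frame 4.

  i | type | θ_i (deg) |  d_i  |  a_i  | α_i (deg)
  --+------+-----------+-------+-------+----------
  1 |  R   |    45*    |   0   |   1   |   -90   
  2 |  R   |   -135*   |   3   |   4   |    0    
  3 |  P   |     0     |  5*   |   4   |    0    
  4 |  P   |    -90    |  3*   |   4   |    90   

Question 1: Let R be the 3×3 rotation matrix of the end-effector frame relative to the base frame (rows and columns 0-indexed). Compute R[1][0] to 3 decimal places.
-0.500

End-effector x-axis (col 0 of R) = (-0.5000,-0.5000,-0.7071)
R[1][0] = -0.5000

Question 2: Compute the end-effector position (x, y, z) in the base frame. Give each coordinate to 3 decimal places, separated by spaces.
after link 1: o_1 = (0.7071, 0.7071, 0.0000)
after link 2: o_2 = (-3.4142, 0.8284, 2.8284)
after link 3: o_3 = (-8.9497, 2.3640, 5.6569)
after link 4: o_4 = (-13.0711, 2.4853, 2.8284)

-13.071 2.485 2.828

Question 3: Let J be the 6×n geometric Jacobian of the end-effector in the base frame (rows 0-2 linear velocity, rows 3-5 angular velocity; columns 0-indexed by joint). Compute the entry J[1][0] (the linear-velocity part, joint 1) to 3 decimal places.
-13.071

axis z_0 = ẑ; lever o_n−o_0 = (-13.0711,2.4853,2.8284)
cross product → J_v[:, 0] = (-2.4853,-13.0711,0.0000)
J_ω[:, 0] = z_0
entry J[1][0] = -13.0711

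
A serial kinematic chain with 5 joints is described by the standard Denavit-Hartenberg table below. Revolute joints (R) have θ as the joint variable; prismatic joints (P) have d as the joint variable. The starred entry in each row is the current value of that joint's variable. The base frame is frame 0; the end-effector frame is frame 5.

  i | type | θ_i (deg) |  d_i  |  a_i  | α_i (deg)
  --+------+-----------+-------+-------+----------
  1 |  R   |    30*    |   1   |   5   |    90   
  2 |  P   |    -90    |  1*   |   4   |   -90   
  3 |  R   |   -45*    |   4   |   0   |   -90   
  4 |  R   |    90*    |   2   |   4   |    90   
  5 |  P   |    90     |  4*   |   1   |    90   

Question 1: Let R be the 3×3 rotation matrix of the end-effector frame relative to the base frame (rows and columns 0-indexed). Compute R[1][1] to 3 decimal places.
End-effector y-axis (col 1 of R) = (0.3536,-0.6124,-0.7071)
R[1][1] = -0.6124

-0.612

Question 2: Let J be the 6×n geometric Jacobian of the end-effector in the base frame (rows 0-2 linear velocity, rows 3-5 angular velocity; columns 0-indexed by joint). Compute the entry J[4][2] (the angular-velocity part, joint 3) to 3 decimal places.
0.500

axis z_2 = (0.8660,0.5000,0.0000); lever o_n−o_2 = (0.3536,-0.6124,-4.9497)
cross product → J_v[:, 2] = (-2.4749,4.2866,-0.7071)
J_ω[:, 2] = z_2
entry J[4][2] = 0.5000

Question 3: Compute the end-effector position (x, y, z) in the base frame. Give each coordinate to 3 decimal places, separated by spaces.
after link 1: o_1 = (4.3301, 2.5000, 1.0000)
after link 2: o_2 = (4.8301, 1.6340, -3.0000)
after link 3: o_3 = (8.2942, 3.6340, -3.0000)
after link 4: o_4 = (4.1230, 2.8587, -4.4142)
after link 5: o_5 = (5.1837, 1.0216, -7.9497)

5.184 1.022 -7.950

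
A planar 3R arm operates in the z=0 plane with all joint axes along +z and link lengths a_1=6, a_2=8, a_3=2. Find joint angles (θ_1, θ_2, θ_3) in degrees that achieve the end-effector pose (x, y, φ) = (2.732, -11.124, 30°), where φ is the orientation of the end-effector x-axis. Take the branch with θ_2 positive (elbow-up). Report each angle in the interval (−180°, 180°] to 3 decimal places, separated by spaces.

-120.004 60.006 89.998

wrist centre = target − a_3·(cos φ, sin φ) = (0.9999, -12.1240)
cos θ_2 = (147.9913−6²−8²)/(2·6·8) = 0.4999; θ_2 = 60.0060° (elbow-up)
β = atan2(-12.1240,0.9999) = -85.2851°; ψ = atan2(6.9286,9.9993) = 34.7186°
θ_1 = β − ψ = -120.0037°
θ_3 = φ − θ_1 − θ_2 = 89.9977° (wrapped to (-180°,180°])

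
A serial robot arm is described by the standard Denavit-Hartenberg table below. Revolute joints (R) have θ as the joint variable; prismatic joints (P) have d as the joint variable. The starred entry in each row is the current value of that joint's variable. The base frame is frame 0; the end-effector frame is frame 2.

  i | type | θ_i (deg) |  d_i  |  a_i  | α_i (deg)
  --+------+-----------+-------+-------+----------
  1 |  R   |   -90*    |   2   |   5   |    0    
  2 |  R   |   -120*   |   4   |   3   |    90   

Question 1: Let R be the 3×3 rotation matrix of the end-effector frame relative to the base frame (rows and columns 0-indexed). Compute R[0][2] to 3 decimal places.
End-effector z-axis (col 2 of R) = (0.5000,0.8660,0.0000)
R[0][2] = 0.5000

0.500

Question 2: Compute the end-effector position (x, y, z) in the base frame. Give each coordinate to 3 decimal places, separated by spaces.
after link 1: o_1 = (0.0000, -5.0000, 2.0000)
after link 2: o_2 = (-2.5981, -3.5000, 6.0000)

-2.598 -3.500 6.000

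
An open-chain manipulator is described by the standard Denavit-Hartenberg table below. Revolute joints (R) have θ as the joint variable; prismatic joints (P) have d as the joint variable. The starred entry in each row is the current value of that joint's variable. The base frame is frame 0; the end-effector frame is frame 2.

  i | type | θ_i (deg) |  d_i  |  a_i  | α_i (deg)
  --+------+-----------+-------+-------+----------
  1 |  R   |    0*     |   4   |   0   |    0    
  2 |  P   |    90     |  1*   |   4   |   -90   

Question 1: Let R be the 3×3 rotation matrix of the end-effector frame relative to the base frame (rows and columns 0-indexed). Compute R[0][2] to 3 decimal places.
-1.000

End-effector z-axis (col 2 of R) = (-1.0000,0.0000,0.0000)
R[0][2] = -1.0000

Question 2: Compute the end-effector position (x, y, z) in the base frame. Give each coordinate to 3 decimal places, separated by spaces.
after link 1: o_1 = (0.0000, 0.0000, 4.0000)
after link 2: o_2 = (0.0000, 4.0000, 5.0000)

0.000 4.000 5.000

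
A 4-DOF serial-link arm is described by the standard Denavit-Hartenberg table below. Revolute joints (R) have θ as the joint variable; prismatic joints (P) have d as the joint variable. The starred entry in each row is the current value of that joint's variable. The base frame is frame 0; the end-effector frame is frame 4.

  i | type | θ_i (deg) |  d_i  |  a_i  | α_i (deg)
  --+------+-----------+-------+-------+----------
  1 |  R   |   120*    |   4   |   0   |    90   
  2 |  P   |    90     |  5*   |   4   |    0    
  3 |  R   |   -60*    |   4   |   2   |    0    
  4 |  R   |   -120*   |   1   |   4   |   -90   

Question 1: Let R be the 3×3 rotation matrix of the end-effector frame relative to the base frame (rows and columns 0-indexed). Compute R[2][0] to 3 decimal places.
End-effector x-axis (col 0 of R) = (-0.0000,0.0000,-1.0000)
R[2][0] = -1.0000

-1.000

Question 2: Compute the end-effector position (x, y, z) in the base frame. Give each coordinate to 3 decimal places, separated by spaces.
7.794 6.500 5.000

after link 1: o_1 = (0.0000, 0.0000, 4.0000)
after link 2: o_2 = (4.3301, 2.5000, 8.0000)
after link 3: o_3 = (6.9282, 6.0000, 9.0000)
after link 4: o_4 = (7.7942, 6.5000, 5.0000)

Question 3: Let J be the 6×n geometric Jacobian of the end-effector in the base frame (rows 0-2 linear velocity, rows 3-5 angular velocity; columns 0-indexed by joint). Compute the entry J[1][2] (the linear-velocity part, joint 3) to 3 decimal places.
2.598

axis z_2 = (0.8660,0.5000,0.0000); lever o_n−o_2 = (3.4641,4.0000,-3.0000)
cross product → J_v[:, 2] = (-1.5000,2.5981,1.7321)
J_ω[:, 2] = z_2
entry J[1][2] = 2.5981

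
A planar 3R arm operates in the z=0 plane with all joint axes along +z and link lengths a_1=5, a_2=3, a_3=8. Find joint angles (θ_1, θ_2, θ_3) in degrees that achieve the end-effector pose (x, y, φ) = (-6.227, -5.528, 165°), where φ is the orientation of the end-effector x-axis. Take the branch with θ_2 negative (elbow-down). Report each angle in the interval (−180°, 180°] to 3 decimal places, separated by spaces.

-67.674 -29.968 -97.358

wrist centre = target − a_3·(cos φ, sin φ) = (1.5004, -7.5986)
cos θ_2 = (59.9892−5²−3²)/(2·5·3) = 0.8663; θ_2 = -29.9677° (elbow-down)
β = atan2(-7.5986,1.5004) = -78.8301°; ψ = atan2(-1.4985,7.5989) = -11.1558°
θ_1 = β − ψ = -67.6743°
θ_3 = φ − θ_1 − θ_2 = -97.3580° (wrapped to (-180°,180°])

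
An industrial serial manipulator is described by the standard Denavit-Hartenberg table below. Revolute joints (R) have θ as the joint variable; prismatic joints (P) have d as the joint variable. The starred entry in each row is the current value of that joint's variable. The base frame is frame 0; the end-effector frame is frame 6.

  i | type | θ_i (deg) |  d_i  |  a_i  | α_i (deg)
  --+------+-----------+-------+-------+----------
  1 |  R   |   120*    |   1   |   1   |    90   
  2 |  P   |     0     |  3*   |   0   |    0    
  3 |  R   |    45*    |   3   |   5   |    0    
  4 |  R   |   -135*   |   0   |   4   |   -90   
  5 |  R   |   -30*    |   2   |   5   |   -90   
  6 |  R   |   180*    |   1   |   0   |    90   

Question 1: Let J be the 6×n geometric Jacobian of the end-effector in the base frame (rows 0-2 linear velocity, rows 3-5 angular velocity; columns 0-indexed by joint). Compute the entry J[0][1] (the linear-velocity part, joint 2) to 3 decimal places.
0.866

prismatic axis z_1 = (0.8660,0.5000,0.0000)
J_v[:, 1] = z_1; J_ω[:, 1] = (0,0,0)
entry J[0][1] = 0.8660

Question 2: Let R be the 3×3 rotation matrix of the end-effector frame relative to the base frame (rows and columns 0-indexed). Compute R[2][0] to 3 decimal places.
0.866

End-effector x-axis (col 0 of R) = (-0.4330,-0.2500,0.8660)
R[2][0] = 0.8660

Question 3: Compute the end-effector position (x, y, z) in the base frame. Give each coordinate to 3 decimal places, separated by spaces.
after link 1: o_1 = (-0.5000, 0.8660, 1.0000)
after link 2: o_2 = (2.0981, 2.3660, 1.0000)
after link 3: o_3 = (2.9284, 6.9279, 4.5355)
after link 4: o_4 = (2.9284, 6.9279, 0.5355)
after link 5: o_5 = (4.0934, 9.9099, -3.7946)
after link 6: o_6 = (3.3434, 9.4769, -4.2946)

3.343 9.477 -4.295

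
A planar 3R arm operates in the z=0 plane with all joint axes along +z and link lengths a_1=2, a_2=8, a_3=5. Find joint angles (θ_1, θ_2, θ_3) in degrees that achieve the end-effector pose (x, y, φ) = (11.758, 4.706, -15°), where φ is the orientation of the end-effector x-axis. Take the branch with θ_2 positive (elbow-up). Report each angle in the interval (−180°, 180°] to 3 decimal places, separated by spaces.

-8.207 59.993 -66.786

wrist centre = target − a_3·(cos φ, sin φ) = (6.9284, 6.0001)
cos θ_2 = (84.0035−2²−8²)/(2·2·8) = 0.5001; θ_2 = 59.9928° (elbow-up)
β = atan2(6.0001,6.9284) = 40.8932°; ψ = atan2(6.9277,6.0009) = 49.1005°
θ_1 = β − ψ = -8.2073°
θ_3 = φ − θ_1 − θ_2 = -66.7855° (wrapped to (-180°,180°])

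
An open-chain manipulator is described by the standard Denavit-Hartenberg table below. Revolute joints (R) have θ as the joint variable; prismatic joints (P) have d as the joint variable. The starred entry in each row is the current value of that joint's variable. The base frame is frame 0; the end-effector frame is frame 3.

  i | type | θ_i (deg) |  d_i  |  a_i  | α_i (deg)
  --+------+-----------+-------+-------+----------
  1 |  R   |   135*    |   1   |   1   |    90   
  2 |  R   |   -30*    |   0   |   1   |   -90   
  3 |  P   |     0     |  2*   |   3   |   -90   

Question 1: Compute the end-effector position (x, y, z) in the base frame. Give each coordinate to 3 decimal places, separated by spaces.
after link 1: o_1 = (-0.7071, 0.7071, 1.0000)
after link 2: o_2 = (-1.3195, 1.3195, 0.5000)
after link 3: o_3 = (-3.8637, 3.8637, 0.7321)

-3.864 3.864 0.732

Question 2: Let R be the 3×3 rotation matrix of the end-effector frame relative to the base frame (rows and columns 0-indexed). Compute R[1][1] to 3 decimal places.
End-effector y-axis (col 1 of R) = (0.3536,-0.3536,-0.8660)
R[1][1] = -0.3536

-0.354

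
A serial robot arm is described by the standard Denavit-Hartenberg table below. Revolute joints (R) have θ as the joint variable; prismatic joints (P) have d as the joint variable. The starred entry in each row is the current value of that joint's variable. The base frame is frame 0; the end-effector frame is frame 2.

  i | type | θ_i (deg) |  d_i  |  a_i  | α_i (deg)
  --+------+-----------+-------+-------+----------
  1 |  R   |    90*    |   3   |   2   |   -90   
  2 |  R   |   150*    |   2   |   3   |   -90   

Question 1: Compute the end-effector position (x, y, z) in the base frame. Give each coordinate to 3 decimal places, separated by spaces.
after link 1: o_1 = (0.0000, 2.0000, 3.0000)
after link 2: o_2 = (-2.0000, -0.5981, 1.5000)

-2.000 -0.598 1.500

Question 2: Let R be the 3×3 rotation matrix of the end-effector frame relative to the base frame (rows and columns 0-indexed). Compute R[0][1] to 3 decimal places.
End-effector y-axis (col 1 of R) = (1.0000,-0.0000,-0.0000)
R[0][1] = 1.0000

1.000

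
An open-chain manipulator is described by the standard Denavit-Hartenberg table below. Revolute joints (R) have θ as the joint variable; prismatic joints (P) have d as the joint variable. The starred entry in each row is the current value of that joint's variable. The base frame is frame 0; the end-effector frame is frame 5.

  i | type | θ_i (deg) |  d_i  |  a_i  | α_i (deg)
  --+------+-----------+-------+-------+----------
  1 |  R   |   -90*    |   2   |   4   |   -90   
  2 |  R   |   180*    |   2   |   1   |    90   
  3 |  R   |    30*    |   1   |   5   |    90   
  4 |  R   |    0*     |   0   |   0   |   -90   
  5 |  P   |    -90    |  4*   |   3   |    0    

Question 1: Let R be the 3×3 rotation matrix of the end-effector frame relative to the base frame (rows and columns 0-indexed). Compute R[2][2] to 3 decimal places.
-1.000

End-effector z-axis (col 2 of R) = (0.0000,-0.0000,-1.0000)
R[2][2] = -1.0000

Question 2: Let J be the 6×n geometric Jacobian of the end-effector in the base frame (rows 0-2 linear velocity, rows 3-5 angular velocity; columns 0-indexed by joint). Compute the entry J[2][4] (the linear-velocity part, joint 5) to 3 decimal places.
-1.000

prismatic axis z_4 = (0.0000,-0.0000,-1.0000)
J_v[:, 4] = z_4; J_ω[:, 4] = (0,0,0)
entry J[2][4] = -1.0000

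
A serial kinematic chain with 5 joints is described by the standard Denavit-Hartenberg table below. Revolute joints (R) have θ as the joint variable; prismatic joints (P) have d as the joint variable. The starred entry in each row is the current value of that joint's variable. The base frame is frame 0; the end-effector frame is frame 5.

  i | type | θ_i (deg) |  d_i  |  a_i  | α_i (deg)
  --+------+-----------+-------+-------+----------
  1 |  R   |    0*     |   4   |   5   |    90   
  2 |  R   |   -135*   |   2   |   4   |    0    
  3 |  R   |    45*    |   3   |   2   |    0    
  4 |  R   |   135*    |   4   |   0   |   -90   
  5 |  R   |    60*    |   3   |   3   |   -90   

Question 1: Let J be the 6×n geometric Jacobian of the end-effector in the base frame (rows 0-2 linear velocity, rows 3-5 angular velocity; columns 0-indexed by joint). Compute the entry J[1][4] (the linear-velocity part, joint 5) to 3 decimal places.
1.500

axis z_4 = (-0.7071,-0.0000,0.7071); lever o_n−o_4 = (-1.0607,2.5981,3.1820)
cross product → J_v[:, 4] = (-1.8371,1.5000,-1.8371)
J_ω[:, 4] = z_4
entry J[1][4] = 1.5000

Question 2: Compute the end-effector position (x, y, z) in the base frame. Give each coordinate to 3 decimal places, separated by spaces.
after link 1: o_1 = (5.0000, 0.0000, 4.0000)
after link 2: o_2 = (2.1716, -2.0000, 1.1716)
after link 3: o_3 = (2.1716, -5.0000, -0.8284)
after link 4: o_4 = (2.1716, -9.0000, -0.8284)
after link 5: o_5 = (1.1109, -6.4019, 2.3536)

1.111 -6.402 2.354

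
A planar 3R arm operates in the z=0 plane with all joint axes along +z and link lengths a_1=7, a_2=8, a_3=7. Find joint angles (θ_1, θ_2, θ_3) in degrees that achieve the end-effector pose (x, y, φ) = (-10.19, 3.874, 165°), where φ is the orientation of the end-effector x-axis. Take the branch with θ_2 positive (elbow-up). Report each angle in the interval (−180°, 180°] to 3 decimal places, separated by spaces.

60.004 149.997 -45.001

wrist centre = target − a_3·(cos φ, sin φ) = (-3.4285, 2.0623)
cos θ_2 = (16.0077−7²−8²)/(2·7·8) = -0.8660; θ_2 = 149.9974° (elbow-up)
β = atan2(2.0623,-3.4285) = 148.9729°; ψ = atan2(4.0003,0.0720) = 88.9692°
θ_1 = β − ψ = 60.0038°
θ_3 = φ − θ_1 − θ_2 = -45.0012° (wrapped to (-180°,180°])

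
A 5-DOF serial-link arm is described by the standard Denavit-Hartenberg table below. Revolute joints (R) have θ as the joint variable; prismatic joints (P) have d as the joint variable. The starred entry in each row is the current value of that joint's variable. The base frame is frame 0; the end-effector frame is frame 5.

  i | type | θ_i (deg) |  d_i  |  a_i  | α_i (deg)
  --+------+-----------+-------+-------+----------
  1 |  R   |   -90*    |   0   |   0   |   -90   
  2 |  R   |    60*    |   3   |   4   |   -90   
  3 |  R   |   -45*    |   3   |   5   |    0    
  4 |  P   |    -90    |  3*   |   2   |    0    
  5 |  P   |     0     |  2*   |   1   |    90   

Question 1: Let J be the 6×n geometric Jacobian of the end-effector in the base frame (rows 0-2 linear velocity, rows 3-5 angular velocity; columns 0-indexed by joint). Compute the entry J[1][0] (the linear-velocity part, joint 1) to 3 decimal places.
8.657

axis z_0 = ẑ; lever o_n−o_0 = (8.6569,4.2211,-8.6888)
cross product → J_v[:, 0] = (-4.2211,8.6569,0.0000)
J_ω[:, 0] = z_0
entry J[1][0] = 8.6569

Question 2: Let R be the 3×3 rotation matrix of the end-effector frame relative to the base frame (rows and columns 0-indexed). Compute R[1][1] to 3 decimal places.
End-effector y-axis (col 1 of R) = (0.0000,0.8660,-0.5000)
R[1][1] = 0.8660

0.866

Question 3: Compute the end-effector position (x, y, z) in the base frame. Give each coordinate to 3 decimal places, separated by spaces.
8.657 4.221 -8.689

after link 1: o_1 = (0.0000, 0.0000, 0.0000)
after link 2: o_2 = (3.0000, -2.0000, -3.4641)
after link 3: o_3 = (6.5355, -1.1697, -8.0260)
after link 4: o_4 = (7.9497, 2.1355, -8.3012)
after link 5: o_5 = (8.6569, 4.2211, -8.6888)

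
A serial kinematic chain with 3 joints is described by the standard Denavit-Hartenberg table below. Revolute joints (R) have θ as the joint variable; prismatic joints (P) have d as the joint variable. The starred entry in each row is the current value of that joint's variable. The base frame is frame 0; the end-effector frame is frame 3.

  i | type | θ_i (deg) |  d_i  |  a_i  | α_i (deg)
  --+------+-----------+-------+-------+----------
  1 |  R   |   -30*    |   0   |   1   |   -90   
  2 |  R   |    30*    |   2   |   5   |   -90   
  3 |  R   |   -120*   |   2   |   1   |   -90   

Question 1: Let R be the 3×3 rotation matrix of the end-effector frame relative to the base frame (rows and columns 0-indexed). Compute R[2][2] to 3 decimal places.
End-effector z-axis (col 2 of R) = (0.8995,0.0580,-0.4330)
R[2][2] = -0.4330

-0.433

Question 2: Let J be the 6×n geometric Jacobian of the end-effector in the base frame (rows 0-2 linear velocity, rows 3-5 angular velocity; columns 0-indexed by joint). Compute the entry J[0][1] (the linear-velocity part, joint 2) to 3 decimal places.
-3.449

axis z_1 = (0.5000,0.8660,0.0000); lever o_n−o_1 = (3.9420,1.0335,-3.9821)
cross product → J_v[:, 1] = (-3.4486,1.9910,-2.8971)
J_ω[:, 1] = z_1
entry J[0][1] = -3.4486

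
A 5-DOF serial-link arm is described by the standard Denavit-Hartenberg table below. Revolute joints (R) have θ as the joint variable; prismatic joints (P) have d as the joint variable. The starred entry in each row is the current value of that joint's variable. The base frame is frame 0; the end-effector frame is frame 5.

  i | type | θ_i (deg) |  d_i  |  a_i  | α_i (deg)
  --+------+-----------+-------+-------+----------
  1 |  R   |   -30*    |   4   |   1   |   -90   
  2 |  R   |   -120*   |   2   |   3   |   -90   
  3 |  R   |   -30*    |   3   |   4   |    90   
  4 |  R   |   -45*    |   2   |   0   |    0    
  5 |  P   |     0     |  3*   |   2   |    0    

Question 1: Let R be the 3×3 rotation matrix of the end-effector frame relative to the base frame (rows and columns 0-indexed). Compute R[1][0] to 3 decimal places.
0.765

End-effector x-axis (col 0 of R) = (-0.6187,0.7655,0.1768)
R[1][0] = 0.7655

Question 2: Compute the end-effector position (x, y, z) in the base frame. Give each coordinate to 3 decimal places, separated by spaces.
after link 1: o_1 = (0.8660, -0.5000, 4.0000)
after link 2: o_2 = (0.5670, 1.9821, 6.5981)
after link 3: o_3 = (2.3170, 3.2811, 11.0981)
after link 4: o_4 = (3.6160, 4.5311, 10.2321)
after link 5: o_5 = (4.3271, 7.9370, 9.2866)

4.327 7.937 9.287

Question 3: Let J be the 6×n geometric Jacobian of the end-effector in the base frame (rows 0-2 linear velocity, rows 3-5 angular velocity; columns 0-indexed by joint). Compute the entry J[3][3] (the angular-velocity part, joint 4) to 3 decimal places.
axis z_3 = (0.6495,0.6250,-0.4330); lever o_n−o_3 = (2.0102,4.6559,-1.8115)
cross product → J_v[:, 3] = (0.8839,0.3062,1.7678)
J_ω[:, 3] = z_3
entry J[3][3] = 0.6495

0.650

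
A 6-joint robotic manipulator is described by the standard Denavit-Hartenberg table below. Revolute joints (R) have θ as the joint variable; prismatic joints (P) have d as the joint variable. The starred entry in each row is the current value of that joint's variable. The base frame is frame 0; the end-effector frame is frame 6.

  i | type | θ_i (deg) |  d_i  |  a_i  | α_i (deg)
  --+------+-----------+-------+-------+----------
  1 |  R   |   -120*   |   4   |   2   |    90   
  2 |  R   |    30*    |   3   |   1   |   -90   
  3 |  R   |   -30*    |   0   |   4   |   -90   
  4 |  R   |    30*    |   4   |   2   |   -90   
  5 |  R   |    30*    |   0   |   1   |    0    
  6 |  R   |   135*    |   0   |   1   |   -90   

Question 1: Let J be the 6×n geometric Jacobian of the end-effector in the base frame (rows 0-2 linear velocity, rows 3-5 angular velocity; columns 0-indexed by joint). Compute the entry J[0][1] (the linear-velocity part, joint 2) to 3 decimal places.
1.466

axis z_1 = (-0.8660,0.5000,0.0000); lever o_n−o_1 = (-6.1011,-4.5358,2.9321)
cross product → J_v[:, 1] = (1.4661,2.5393,6.9787)
J_ω[:, 1] = z_1
entry J[0][1] = 1.4661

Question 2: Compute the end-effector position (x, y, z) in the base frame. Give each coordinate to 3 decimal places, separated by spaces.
after link 1: o_1 = (-1.0000, -1.7321, 4.0000)
after link 2: o_2 = (-4.0311, -0.9821, 4.5000)
after link 3: o_3 = (-7.2631, -2.5801, 6.2321)
after link 4: o_4 = (-6.7787, -6.9372, 7.1160)
after link 5: o_5 = (-7.7597, -7.0203, 6.9408)
after link 6: o_6 = (-7.1011, -6.2678, 6.9321)

-7.101 -6.268 6.932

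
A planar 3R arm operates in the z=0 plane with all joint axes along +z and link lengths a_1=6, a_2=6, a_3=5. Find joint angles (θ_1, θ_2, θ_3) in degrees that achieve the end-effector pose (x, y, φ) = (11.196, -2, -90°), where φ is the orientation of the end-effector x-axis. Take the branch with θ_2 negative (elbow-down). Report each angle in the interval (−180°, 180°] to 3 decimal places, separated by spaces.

30.003 -30.005 -89.997

wrist centre = target − a_3·(cos φ, sin φ) = (11.1960, 3.0000)
cos θ_2 = (134.3504−6²−6²)/(2·6·6) = 0.8660; θ_2 = -30.0054° (elbow-down)
β = atan2(3.0000,11.1960) = 15.0002°; ψ = atan2(-3.0005,11.1959) = -15.0027°
θ_1 = β − ψ = 30.0029°
θ_3 = φ − θ_1 − θ_2 = -89.9975° (wrapped to (-180°,180°])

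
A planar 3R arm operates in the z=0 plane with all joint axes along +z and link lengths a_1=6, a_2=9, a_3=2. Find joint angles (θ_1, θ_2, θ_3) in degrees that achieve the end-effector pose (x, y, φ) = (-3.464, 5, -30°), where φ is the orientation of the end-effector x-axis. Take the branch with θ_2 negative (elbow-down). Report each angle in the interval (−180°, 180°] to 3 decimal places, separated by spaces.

-150.000 -120.001 -119.999

wrist centre = target − a_3·(cos φ, sin φ) = (-5.1961, 6.0000)
cos θ_2 = (62.9989−6²−9²)/(2·6·9) = -0.5000; θ_2 = -120.0006° (elbow-down)
β = atan2(6.0000,-5.1961) = 130.8928°; ψ = atan2(-7.7942,1.4999) = -79.1072°
θ_1 = β − ψ = 210.0000°
θ_3 = φ − θ_1 − θ_2 = -119.9994° (wrapped to (-180°,180°])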